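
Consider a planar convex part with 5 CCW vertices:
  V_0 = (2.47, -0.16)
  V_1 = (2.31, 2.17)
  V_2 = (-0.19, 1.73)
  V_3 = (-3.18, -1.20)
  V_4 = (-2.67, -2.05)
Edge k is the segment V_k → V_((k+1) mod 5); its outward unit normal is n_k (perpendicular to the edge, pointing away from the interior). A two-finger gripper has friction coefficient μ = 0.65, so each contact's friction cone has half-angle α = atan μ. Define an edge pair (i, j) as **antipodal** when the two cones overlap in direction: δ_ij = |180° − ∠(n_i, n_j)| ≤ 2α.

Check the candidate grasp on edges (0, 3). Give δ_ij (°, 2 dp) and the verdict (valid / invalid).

δ = 27.04°, valid

α = atan 0.65 = 33.02°;  2α = 66.05°
edge 0: e_0 = (-0.16, +2.33);  n_0 = (+0.9977, +0.0685)
edge 3: e_3 = (+0.51, -0.85);  n_3 = (-0.8575, -0.5145)
∠(n_0, n_3) = 152.96°
δ = |180° − 152.96°| = 27.04°
27.04° ≤ 2α = 66.05°  →  valid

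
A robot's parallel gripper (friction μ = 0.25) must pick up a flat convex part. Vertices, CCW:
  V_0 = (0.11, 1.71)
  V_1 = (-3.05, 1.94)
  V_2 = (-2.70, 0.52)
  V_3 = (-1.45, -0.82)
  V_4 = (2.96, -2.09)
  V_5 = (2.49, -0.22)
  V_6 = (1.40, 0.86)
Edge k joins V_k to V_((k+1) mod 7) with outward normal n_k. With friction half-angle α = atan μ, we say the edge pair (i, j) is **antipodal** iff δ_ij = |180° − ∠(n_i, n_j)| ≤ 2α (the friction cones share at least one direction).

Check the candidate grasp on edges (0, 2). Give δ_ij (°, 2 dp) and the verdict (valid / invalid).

δ = 42.83°, invalid

α = atan 0.25 = 14.04°;  2α = 28.07°
edge 0: e_0 = (-3.16, +0.23);  n_0 = (+0.0726, +0.9974)
edge 2: e_2 = (+1.25, -1.34);  n_2 = (-0.7312, -0.6821)
∠(n_0, n_2) = 137.17°
δ = |180° − 137.17°| = 42.83°
42.83° > 2α = 28.07°  →  invalid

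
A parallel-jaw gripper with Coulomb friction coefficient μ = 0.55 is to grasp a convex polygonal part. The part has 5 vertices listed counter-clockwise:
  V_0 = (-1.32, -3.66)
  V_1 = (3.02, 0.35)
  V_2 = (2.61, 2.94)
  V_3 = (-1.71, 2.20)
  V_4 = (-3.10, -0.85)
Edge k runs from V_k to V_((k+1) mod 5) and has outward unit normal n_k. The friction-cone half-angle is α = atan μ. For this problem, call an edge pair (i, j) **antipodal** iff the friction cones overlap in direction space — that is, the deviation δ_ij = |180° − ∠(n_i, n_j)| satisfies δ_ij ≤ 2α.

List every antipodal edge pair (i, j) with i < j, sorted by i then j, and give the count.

α = atan 0.55 = 28.81°;  2α = 57.62°
n_0 = (+0.6786, -0.7345)
n_1 = (+0.9877, +0.1564)
n_2 = (-0.1688, +0.9856)
n_3 = (-0.9100, +0.4147)
n_4 = (-0.8448, -0.5351)
  (0,1): δ = 123.74°  ·
  (0,2): δ = 33.02°  ✓
  (0,3): δ = 22.76°  ✓
  (0,4): δ = 79.62°  ·
  (1,2): δ = 89.28°  ·
  (1,3): δ = 33.50°  ✓
  (1,4): δ = 23.36°  ✓
  (2,3): δ = 124.22°  ·
  (2,4): δ = 67.37°  ·
  (3,4): δ = 123.15°  ·
antipodal pairs: 4

count = 4; pairs: (0,2), (0,3), (1,3), (1,4)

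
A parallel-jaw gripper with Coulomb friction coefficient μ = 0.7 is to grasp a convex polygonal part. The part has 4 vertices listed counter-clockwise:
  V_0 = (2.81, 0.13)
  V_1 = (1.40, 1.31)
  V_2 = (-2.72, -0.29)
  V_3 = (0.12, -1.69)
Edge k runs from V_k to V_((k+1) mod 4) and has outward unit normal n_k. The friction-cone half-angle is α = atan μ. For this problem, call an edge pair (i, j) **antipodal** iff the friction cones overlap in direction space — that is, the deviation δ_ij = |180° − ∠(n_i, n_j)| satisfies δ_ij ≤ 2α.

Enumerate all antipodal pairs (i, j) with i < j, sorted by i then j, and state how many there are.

α = atan 0.7 = 34.99°;  2α = 69.98°
n_0 = (+0.6418, +0.7669)
n_1 = (-0.3620, +0.9322)
n_2 = (-0.4422, -0.8969)
n_3 = (+0.5604, -0.8282)
  (0,1): δ = 118.85°  ·
  (0,2): δ = 13.68°  ✓
  (0,3): δ = 74.01°  ·
  (1,2): δ = 47.47°  ✓
  (1,3): δ = 12.86°  ✓
  (2,3): δ = 119.68°  ·
antipodal pairs: 3

count = 3; pairs: (0,2), (1,2), (1,3)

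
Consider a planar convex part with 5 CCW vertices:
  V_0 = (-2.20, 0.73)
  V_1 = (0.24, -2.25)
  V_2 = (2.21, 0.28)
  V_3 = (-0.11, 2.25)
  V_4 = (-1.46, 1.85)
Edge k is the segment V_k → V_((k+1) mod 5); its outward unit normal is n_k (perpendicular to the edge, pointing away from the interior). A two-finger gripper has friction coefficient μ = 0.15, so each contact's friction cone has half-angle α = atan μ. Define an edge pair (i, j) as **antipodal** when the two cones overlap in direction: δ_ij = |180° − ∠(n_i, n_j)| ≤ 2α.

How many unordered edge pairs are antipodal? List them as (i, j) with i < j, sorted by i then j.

count = 2; pairs: (0,2), (1,4)

α = atan 0.15 = 8.53°;  2α = 17.06°
n_0 = (-0.7737, -0.6335)
n_1 = (+0.7890, -0.6144)
n_2 = (+0.6473, +0.7623)
n_3 = (-0.2841, +0.9588)
n_4 = (-0.8343, +0.5513)
  (0,1): δ = 77.22°  ·
  (0,2): δ = 10.35°  ✓
  (0,3): δ = 67.19°  ·
  (0,4): δ = 107.24°  ·
  (1,2): δ = 92.43°  ·
  (1,3): δ = 35.59°  ·
  (1,4): δ = 4.45°  ✓
  (2,3): δ = 123.16°  ·
  (2,4): δ = 83.12°  ·
  (3,4): δ = 139.96°  ·
antipodal pairs: 2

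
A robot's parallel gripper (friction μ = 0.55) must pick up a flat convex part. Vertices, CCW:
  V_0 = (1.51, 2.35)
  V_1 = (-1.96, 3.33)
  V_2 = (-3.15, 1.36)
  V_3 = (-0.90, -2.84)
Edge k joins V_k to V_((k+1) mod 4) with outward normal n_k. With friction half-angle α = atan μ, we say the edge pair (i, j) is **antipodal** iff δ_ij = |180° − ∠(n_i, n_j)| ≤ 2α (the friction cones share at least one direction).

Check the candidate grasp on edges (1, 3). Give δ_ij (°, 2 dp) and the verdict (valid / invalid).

α = atan 0.55 = 28.81°;  2α = 57.62°
edge 1: e_1 = (-1.19, -1.97);  n_1 = (-0.8560, +0.5170)
edge 3: e_3 = (+2.41, +5.19);  n_3 = (+0.9070, -0.4212)
∠(n_1, n_3) = 173.77°
δ = |180° − 173.77°| = 6.23°
6.23° ≤ 2α = 57.62°  →  valid

δ = 6.23°, valid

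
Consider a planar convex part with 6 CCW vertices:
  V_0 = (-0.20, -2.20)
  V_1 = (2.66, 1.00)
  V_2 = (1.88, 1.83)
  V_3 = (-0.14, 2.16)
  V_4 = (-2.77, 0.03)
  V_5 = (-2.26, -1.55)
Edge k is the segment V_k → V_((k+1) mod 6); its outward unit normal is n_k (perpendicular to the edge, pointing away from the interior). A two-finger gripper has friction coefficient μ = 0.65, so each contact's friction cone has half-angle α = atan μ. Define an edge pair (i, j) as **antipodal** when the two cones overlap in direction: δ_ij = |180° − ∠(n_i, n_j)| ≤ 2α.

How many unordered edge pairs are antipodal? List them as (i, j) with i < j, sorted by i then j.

α = atan 0.65 = 33.02°;  2α = 66.05°
n_0 = (+0.7456, -0.6664)
n_1 = (+0.7287, +0.6848)
n_2 = (+0.1612, +0.9869)
n_3 = (-0.6294, +0.7771)
n_4 = (-0.9517, -0.3072)
n_5 = (-0.3009, -0.9537)
  (0,1): δ = 94.99°  ·
  (0,2): δ = 57.49°  ✓
  (0,3): δ = 9.21°  ✓
  (0,4): δ = 59.68°  ✓
  (0,5): δ = 114.28°  ·
  (1,2): δ = 142.50°  ·
  (1,3): δ = 94.22°  ·
  (1,4): δ = 25.33°  ✓
  (1,5): δ = 29.27°  ✓
  (2,3): δ = 131.72°  ·
  (2,4): δ = 62.83°  ✓
  (2,5): δ = 8.23°  ✓
  (3,4): δ = 111.11°  ·
  (3,5): δ = 56.52°  ✓
  (4,5): δ = 125.40°  ·
antipodal pairs: 8

count = 8; pairs: (0,2), (0,3), (0,4), (1,4), (1,5), (2,4), (2,5), (3,5)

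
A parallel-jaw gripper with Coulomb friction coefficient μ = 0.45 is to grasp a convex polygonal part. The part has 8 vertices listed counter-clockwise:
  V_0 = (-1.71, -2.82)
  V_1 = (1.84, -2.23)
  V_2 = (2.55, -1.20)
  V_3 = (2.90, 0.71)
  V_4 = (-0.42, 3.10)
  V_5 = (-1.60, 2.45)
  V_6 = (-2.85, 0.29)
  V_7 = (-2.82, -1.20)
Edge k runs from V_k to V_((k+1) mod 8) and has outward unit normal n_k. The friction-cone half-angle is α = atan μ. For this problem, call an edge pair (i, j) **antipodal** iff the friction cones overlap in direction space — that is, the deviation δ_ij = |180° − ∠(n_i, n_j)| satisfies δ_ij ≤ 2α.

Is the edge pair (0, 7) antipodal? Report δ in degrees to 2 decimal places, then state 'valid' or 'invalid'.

α = atan 0.45 = 24.23°;  2α = 48.46°
edge 0: e_0 = (+3.55, +0.59);  n_0 = (+0.1639, -0.9865)
edge 7: e_7 = (+1.11, -1.62);  n_7 = (-0.8249, -0.5652)
∠(n_0, n_7) = 65.02°
δ = |180° − 65.02°| = 114.98°
114.98° > 2α = 48.46°  →  invalid

δ = 114.98°, invalid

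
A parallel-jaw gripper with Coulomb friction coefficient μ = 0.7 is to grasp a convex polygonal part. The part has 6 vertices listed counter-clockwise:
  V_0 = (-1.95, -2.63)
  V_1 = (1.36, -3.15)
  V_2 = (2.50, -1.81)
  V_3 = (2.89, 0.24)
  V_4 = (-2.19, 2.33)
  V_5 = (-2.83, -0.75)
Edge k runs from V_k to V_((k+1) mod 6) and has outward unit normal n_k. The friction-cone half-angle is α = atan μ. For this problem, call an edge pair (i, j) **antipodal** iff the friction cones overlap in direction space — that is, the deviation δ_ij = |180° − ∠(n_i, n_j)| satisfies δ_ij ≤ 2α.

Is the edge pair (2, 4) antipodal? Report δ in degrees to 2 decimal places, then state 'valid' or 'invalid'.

δ = 0.97°, valid

α = atan 0.7 = 34.99°;  2α = 69.98°
edge 2: e_2 = (+0.39, +2.05);  n_2 = (+0.9824, -0.1869)
edge 4: e_4 = (-0.64, -3.08);  n_4 = (-0.9791, +0.2034)
∠(n_2, n_4) = 179.03°
δ = |180° − 179.03°| = 0.97°
0.97° ≤ 2α = 69.98°  →  valid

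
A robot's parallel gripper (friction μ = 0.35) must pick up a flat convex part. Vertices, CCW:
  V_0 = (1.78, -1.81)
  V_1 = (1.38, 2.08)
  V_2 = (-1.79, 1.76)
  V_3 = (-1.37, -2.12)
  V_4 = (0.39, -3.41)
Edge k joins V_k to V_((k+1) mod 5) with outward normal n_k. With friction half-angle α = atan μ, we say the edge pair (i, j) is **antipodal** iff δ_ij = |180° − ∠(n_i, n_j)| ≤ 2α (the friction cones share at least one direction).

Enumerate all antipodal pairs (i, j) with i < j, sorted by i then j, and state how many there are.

α = atan 0.35 = 19.29°;  2α = 38.58°
n_0 = (+0.9948, +0.1023)
n_1 = (-0.1004, +0.9949)
n_2 = (-0.9942, -0.1076)
n_3 = (-0.5912, -0.8066)
n_4 = (+0.7549, -0.6558)
  (0,1): δ = 90.11°  ·
  (0,2): δ = 0.31°  ✓
  (0,3): δ = 47.89°  ·
  (0,4): δ = 133.15°  ·
  (1,2): δ = 89.59°  ·
  (1,3): δ = 42.00°  ·
  (1,4): δ = 43.25°  ·
  (2,3): δ = 132.42°  ·
  (2,4): δ = 47.16°  ·
  (3,4): δ = 94.74°  ·
antipodal pairs: 1

count = 1; pairs: (0,2)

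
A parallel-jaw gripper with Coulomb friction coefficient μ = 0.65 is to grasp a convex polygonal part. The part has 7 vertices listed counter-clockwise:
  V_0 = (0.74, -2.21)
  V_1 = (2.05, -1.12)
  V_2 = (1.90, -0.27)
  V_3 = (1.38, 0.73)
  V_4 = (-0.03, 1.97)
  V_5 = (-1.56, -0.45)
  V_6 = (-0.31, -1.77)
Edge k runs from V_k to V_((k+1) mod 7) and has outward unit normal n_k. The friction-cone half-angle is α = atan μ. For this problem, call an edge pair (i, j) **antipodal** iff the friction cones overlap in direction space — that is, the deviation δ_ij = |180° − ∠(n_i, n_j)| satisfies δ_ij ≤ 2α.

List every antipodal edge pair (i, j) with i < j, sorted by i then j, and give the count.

count = 9; pairs: (0,4), (1,4), (1,5), (1,6), (2,4), (2,5), (2,6), (3,5), (3,6)

α = atan 0.65 = 33.02°;  2α = 66.05°
n_0 = (+0.6396, -0.7687)
n_1 = (+0.9848, +0.1738)
n_2 = (+0.8872, +0.4614)
n_3 = (+0.6604, +0.7509)
n_4 = (-0.8452, +0.5344)
n_5 = (-0.7261, -0.6876)
n_6 = (-0.3865, -0.9223)
  (0,1): δ = 119.75°  ·
  (0,2): δ = 102.29°  ·
  (0,3): δ = 81.09°  ·
  (0,4): δ = 17.94°  ✓
  (0,5): δ = 93.68°  ·
  (0,6): δ = 117.50°  ·
  (1,2): δ = 162.53°  ·
  (1,3): δ = 141.34°  ·
  (1,4): δ = 42.31°  ✓
  (1,5): δ = 33.43°  ✓
  (1,6): δ = 57.26°  ✓
  (2,3): δ = 158.80°  ·
  (2,4): δ = 59.78°  ✓
  (2,5): δ = 15.97°  ✓
  (2,6): δ = 39.79°  ✓
  (3,4): δ = 80.97°  ·
  (3,5): δ = 5.23°  ✓
  (3,6): δ = 18.59°  ✓
  (4,5): δ = 104.26°  ·
  (4,6): δ = 80.43°  ·
  (5,6): δ = 156.18°  ·
antipodal pairs: 9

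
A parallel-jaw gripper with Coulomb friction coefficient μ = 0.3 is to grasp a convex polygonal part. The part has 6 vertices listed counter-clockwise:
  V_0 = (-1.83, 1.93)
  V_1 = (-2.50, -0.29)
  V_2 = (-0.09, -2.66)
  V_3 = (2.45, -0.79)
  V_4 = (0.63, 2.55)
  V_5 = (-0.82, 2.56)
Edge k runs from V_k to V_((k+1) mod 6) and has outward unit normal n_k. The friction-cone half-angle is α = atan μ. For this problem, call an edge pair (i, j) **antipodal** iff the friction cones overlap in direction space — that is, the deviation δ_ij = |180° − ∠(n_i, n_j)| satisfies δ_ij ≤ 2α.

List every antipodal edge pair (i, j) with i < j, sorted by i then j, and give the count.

α = atan 0.3 = 16.70°;  2α = 33.40°
n_0 = (-0.9574, +0.2889)
n_1 = (-0.7012, -0.7130)
n_2 = (+0.5929, -0.8053)
n_3 = (+0.8781, +0.4785)
n_4 = (+0.0069, +1.0000)
n_5 = (-0.5292, +0.8485)
  (0,1): δ = 117.73°  ·
  (0,2): δ = 36.84°  ·
  (0,3): δ = 45.38°  ·
  (0,4): δ = 106.40°  ·
  (0,5): δ = 138.75°  ·
  (1,2): δ = 99.12°  ·
  (1,3): δ = 16.89°  ✓
  (1,4): δ = 44.13°  ·
  (1,5): δ = 76.47°  ·
  (2,3): δ = 97.77°  ·
  (2,4): δ = 36.76°  ·
  (2,5): δ = 4.41°  ✓
  (3,4): δ = 118.98°  ·
  (3,5): δ = 86.63°  ·
  (4,5): δ = 147.65°  ·
antipodal pairs: 2

count = 2; pairs: (1,3), (2,5)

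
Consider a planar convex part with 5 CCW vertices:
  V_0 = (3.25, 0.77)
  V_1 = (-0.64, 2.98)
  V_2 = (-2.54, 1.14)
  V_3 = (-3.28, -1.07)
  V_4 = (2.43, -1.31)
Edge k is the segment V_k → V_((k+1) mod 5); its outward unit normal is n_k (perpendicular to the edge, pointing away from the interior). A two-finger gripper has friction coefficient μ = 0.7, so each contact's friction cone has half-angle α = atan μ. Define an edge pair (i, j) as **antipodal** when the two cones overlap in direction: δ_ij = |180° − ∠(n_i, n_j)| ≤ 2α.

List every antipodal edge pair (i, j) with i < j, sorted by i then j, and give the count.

count = 4; pairs: (0,3), (1,3), (1,4), (2,4)

α = atan 0.7 = 34.99°;  2α = 69.98°
n_0 = (+0.4940, +0.8695)
n_1 = (-0.6957, +0.7184)
n_2 = (-0.9483, +0.3175)
n_3 = (-0.0420, -0.9991)
n_4 = (+0.9303, -0.3668)
  (0,1): δ = 106.32°  ·
  (0,2): δ = 78.91°  ·
  (0,3): δ = 27.20°  ✓
  (0,4): δ = 98.09°  ·
  (1,2): δ = 152.59°  ·
  (1,3): δ = 46.49°  ✓
  (1,4): δ = 24.40°  ✓
  (2,3): δ = 73.89°  ·
  (2,4): δ = 3.00°  ✓
  (3,4): δ = 109.11°  ·
antipodal pairs: 4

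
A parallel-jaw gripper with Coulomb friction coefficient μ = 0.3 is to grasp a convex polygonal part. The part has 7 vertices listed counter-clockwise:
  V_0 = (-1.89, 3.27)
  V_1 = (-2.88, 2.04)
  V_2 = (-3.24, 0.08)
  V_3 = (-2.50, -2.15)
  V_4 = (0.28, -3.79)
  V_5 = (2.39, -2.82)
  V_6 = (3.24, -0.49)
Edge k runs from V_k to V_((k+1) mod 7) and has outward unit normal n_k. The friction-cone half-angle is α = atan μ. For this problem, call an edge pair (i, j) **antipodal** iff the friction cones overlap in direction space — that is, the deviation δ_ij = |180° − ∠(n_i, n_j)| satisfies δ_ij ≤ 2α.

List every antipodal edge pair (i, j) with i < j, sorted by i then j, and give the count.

count = 4; pairs: (0,4), (0,5), (1,5), (3,6)

α = atan 0.3 = 16.70°;  2α = 33.40°
n_0 = (-0.7790, +0.6270)
n_1 = (-0.9835, +0.1807)
n_2 = (-0.9491, -0.3150)
n_3 = (-0.5081, -0.8613)
n_4 = (+0.4177, -0.9086)
n_5 = (+0.9394, -0.3427)
n_6 = (+0.5912, +0.8066)
  (0,1): δ = 151.58°  ·
  (0,2): δ = 122.81°  ·
  (0,3): δ = 81.71°  ·
  (0,4): δ = 26.48°  ✓
  (0,5): δ = 18.79°  ✓
  (0,6): δ = 92.59°  ·
  (1,2): δ = 151.23°  ·
  (1,3): δ = 110.13°  ·
  (1,4): δ = 54.90°  ·
  (1,5): δ = 9.63°  ✓
  (1,6): δ = 64.17°  ·
  (2,3): δ = 138.90°  ·
  (2,4): δ = 83.67°  ·
  (2,5): δ = 38.40°  ·
  (2,6): δ = 35.40°  ·
  (3,4): δ = 124.77°  ·
  (3,5): δ = 79.50°  ·
  (3,6): δ = 5.70°  ✓
  (4,5): δ = 134.73°  ·
  (4,6): δ = 60.93°  ·
  (5,6): δ = 106.20°  ·
antipodal pairs: 4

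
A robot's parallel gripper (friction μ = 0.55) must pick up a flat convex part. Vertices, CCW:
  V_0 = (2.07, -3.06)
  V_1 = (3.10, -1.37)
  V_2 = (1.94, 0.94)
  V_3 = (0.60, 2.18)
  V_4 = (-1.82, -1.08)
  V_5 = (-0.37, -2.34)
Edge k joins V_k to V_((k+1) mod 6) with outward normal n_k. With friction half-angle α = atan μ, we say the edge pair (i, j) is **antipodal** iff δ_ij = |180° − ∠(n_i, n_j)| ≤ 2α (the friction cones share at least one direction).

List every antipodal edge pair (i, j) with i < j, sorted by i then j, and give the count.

α = atan 0.55 = 28.81°;  2α = 57.62°
n_0 = (+0.8539, -0.5204)
n_1 = (+0.8937, +0.4488)
n_2 = (+0.6792, +0.7340)
n_3 = (-0.8029, +0.5961)
n_4 = (-0.6559, -0.7548)
n_5 = (-0.2830, -0.9591)
  (0,1): δ = 121.97°  ·
  (0,2): δ = 101.42°  ·
  (0,3): δ = 5.23°  ✓
  (0,4): δ = 80.37°  ·
  (0,5): δ = 104.92°  ·
  (1,2): δ = 159.44°  ·
  (1,3): δ = 63.25°  ·
  (1,4): δ = 22.35°  ✓
  (1,5): δ = 46.90°  ✓
  (2,3): δ = 83.81°  ·
  (2,4): δ = 1.79°  ✓
  (2,5): δ = 26.34°  ✓
  (3,4): δ = 94.40°  ·
  (3,5): δ = 69.85°  ·
  (4,5): δ = 155.45°  ·
antipodal pairs: 5

count = 5; pairs: (0,3), (1,4), (1,5), (2,4), (2,5)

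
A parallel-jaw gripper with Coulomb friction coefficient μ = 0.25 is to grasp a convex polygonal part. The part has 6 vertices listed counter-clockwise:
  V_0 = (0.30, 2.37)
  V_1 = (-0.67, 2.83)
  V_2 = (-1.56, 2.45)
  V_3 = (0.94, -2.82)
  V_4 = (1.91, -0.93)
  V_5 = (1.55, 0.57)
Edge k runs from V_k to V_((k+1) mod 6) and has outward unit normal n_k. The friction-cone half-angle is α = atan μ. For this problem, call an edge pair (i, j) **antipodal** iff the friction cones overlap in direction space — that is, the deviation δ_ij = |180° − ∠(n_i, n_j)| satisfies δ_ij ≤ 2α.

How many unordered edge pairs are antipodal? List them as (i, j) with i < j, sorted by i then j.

count = 2; pairs: (2,4), (2,5)

α = atan 0.25 = 14.04°;  2α = 28.07°
n_0 = (+0.4285, +0.9035)
n_1 = (-0.3927, +0.9197)
n_2 = (-0.9035, -0.4286)
n_3 = (+0.8897, -0.4566)
n_4 = (+0.9724, +0.2334)
n_5 = (+0.8214, +0.5704)
  (0,1): δ = 131.51°  ·
  (0,2): δ = 39.25°  ·
  (0,3): δ = 88.20°  ·
  (0,4): δ = 128.87°  ·
  (0,5): δ = 150.15°  ·
  (1,2): δ = 87.74°  ·
  (1,3): δ = 39.71°  ·
  (1,4): δ = 80.37°  ·
  (1,5): δ = 101.66°  ·
  (2,3): δ = 52.55°  ·
  (2,4): δ = 11.88°  ✓
  (2,5): δ = 9.40°  ✓
  (3,4): δ = 139.34°  ·
  (3,5): δ = 118.05°  ·
  (4,5): δ = 158.72°  ·
antipodal pairs: 2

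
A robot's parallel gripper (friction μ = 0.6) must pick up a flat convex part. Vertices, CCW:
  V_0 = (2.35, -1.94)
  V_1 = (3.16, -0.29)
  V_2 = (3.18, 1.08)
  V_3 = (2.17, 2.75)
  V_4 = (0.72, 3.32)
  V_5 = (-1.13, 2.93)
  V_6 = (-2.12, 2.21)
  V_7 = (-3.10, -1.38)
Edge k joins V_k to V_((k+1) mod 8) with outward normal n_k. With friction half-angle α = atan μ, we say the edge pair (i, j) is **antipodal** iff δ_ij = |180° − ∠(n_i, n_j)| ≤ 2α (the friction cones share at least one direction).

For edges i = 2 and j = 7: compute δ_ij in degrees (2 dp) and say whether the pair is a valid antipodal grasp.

δ = 52.97°, valid

α = atan 0.6 = 30.96°;  2α = 61.93°
edge 2: e_2 = (-1.01, +1.67);  n_2 = (+0.8557, +0.5175)
edge 7: e_7 = (+5.45, -0.56);  n_7 = (-0.1022, -0.9948)
∠(n_2, n_7) = 127.03°
δ = |180° − 127.03°| = 52.97°
52.97° ≤ 2α = 61.93°  →  valid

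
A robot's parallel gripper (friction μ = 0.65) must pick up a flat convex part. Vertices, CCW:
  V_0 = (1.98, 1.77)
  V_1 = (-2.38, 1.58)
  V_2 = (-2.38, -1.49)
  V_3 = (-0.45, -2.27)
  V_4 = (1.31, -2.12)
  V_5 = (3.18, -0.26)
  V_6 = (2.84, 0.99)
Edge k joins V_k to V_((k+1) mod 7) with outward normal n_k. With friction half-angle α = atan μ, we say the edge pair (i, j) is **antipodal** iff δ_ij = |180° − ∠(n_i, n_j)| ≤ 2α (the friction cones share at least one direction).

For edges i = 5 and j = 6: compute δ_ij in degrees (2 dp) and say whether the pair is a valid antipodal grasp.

α = atan 0.65 = 33.02°;  2α = 66.05°
edge 5: e_5 = (-0.34, +1.25);  n_5 = (+0.9649, +0.2625)
edge 6: e_6 = (-0.86, +0.78);  n_6 = (+0.6718, +0.7407)
∠(n_5, n_6) = 32.58°
δ = |180° − 32.58°| = 147.42°
147.42° > 2α = 66.05°  →  invalid

δ = 147.42°, invalid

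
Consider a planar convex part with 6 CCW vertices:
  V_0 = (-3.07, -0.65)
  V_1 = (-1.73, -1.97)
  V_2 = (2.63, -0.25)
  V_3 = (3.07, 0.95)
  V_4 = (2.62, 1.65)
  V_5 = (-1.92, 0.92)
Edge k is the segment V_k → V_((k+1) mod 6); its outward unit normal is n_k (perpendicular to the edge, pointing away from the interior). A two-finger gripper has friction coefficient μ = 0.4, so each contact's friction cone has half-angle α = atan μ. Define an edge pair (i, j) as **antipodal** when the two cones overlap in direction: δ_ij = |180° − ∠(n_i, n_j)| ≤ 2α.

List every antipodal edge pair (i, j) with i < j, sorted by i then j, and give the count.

α = atan 0.4 = 21.80°;  2α = 43.60°
n_0 = (-0.7018, -0.7124)
n_1 = (+0.3670, -0.9302)
n_2 = (+0.9389, -0.3443)
n_3 = (+0.8412, +0.5408)
n_4 = (-0.1588, +0.9873)
n_5 = (-0.8067, +0.5909)
  (0,1): δ = 113.90°  ·
  (0,2): δ = 65.57°  ·
  (0,3): δ = 12.70°  ✓
  (0,4): δ = 53.70°  ·
  (0,5): δ = 98.35°  ·
  (1,2): δ = 131.67°  ·
  (1,3): δ = 78.79°  ·
  (1,4): δ = 12.39°  ✓
  (1,5): δ = 32.25°  ✓
  (2,3): δ = 127.13°  ·
  (2,4): δ = 60.73°  ·
  (2,5): δ = 16.09°  ✓
  (3,4): δ = 113.60°  ·
  (3,5): δ = 68.96°  ·
  (4,5): δ = 135.36°  ·
antipodal pairs: 4

count = 4; pairs: (0,3), (1,4), (1,5), (2,5)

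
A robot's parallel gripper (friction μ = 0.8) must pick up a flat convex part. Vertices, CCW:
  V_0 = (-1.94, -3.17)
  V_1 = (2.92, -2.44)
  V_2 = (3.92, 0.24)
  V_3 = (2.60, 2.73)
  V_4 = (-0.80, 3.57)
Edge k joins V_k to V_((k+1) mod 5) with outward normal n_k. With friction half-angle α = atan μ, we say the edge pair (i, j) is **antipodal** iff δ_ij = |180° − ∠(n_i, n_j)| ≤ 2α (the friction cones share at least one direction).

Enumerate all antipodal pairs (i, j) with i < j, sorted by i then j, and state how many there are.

count = 5; pairs: (0,2), (0,3), (0,4), (1,4), (2,4)

α = atan 0.8 = 38.66°;  2α = 77.32°
n_0 = (+0.1485, -0.9889)
n_1 = (+0.9369, -0.3496)
n_2 = (+0.8835, +0.4684)
n_3 = (+0.2398, +0.9708)
n_4 = (-0.9860, +0.1668)
  (0,1): δ = 119.00°  ·
  (0,2): δ = 70.61°  ✓
  (0,3): δ = 22.42°  ✓
  (0,4): δ = 71.86°  ✓
  (1,2): δ = 131.61°  ·
  (1,3): δ = 83.42°  ·
  (1,4): δ = 10.86°  ✓
  (2,3): δ = 131.81°  ·
  (2,4): δ = 37.53°  ✓
  (3,4): δ = 85.72°  ·
antipodal pairs: 5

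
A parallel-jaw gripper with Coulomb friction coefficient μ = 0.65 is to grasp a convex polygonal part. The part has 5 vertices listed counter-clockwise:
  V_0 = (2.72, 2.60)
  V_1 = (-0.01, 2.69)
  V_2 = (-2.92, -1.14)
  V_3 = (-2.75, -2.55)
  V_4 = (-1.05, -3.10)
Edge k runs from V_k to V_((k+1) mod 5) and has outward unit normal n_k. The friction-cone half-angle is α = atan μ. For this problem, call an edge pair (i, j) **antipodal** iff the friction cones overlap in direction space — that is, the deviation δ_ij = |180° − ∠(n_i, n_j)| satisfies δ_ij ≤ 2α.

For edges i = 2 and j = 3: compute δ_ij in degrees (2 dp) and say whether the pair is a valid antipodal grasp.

α = atan 0.65 = 33.02°;  2α = 66.05°
edge 2: e_2 = (+0.17, -1.41);  n_2 = (-0.9928, -0.1197)
edge 3: e_3 = (+1.70, -0.55);  n_3 = (-0.3078, -0.9514)
∠(n_2, n_3) = 65.20°
δ = |180° − 65.20°| = 114.80°
114.80° > 2α = 66.05°  →  invalid

δ = 114.80°, invalid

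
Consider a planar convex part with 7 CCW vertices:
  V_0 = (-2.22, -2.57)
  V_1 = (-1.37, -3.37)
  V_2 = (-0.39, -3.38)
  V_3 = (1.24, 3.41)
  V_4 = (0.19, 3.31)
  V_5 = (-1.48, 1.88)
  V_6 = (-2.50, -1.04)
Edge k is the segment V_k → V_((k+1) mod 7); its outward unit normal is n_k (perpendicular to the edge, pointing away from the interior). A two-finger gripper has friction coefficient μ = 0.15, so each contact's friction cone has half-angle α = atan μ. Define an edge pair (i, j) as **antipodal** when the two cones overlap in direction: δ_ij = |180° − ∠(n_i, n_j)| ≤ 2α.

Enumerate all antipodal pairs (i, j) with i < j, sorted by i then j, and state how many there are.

count = 2; pairs: (1,3), (2,5)

α = atan 0.15 = 8.53°;  2α = 17.06°
n_0 = (-0.6854, -0.7282)
n_1 = (-0.0102, -0.9999)
n_2 = (+0.9724, -0.2334)
n_3 = (-0.0948, +0.9955)
n_4 = (-0.6504, +0.7596)
n_5 = (-0.9441, +0.3298)
n_6 = (-0.9837, -0.1800)
  (0,1): δ = 137.32°  ·
  (0,2): δ = 60.23°  ·
  (0,3): δ = 48.70°  ·
  (0,4): δ = 83.84°  ·
  (0,5): δ = 114.01°  ·
  (0,6): δ = 143.64°  ·
  (1,2): δ = 102.91°  ·
  (1,3): δ = 6.02°  ✓
  (1,4): δ = 41.16°  ·
  (1,5): δ = 71.33°  ·
  (1,6): δ = 100.96°  ·
  (2,3): δ = 71.06°  ·
  (2,4): δ = 35.93°  ·
  (2,5): δ = 5.76°  ✓
  (2,6): δ = 23.87°  ·
  (3,4): δ = 144.87°  ·
  (3,5): δ = 114.70°  ·
  (3,6): δ = 85.07°  ·
  (4,5): δ = 149.83°  ·
  (4,6): δ = 120.20°  ·
  (5,6): δ = 150.37°  ·
antipodal pairs: 2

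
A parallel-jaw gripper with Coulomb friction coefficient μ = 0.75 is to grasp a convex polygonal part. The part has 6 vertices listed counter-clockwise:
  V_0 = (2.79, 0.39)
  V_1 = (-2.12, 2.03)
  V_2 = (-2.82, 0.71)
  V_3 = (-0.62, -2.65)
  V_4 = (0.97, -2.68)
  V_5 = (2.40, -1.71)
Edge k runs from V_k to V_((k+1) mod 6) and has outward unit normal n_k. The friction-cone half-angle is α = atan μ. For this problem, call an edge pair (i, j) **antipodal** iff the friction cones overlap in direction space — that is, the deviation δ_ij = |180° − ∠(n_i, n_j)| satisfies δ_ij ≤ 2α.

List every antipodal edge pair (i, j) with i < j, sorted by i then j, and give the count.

α = atan 0.75 = 36.87°;  2α = 73.74°
n_0 = (+0.3168, +0.9485)
n_1 = (-0.8835, +0.4685)
n_2 = (-0.8366, -0.5478)
n_3 = (-0.0189, -0.9998)
n_4 = (+0.5614, -0.8276)
n_5 = (+0.9832, -0.1826)
  (0,1): δ = 99.47°  ·
  (0,2): δ = 38.31°  ✓
  (0,3): δ = 17.39°  ✓
  (0,4): δ = 52.62°  ✓
  (0,5): δ = 97.95°  ·
  (1,2): δ = 118.85°  ·
  (1,3): δ = 63.14°  ✓
  (1,4): δ = 27.91°  ✓
  (1,5): δ = 17.42°  ✓
  (2,3): δ = 124.30°  ·
  (2,4): δ = 89.07°  ·
  (2,5): δ = 43.74°  ✓
  (3,4): δ = 144.77°  ·
  (3,5): δ = 99.44°  ·
  (4,5): δ = 134.67°  ·
antipodal pairs: 7

count = 7; pairs: (0,2), (0,3), (0,4), (1,3), (1,4), (1,5), (2,5)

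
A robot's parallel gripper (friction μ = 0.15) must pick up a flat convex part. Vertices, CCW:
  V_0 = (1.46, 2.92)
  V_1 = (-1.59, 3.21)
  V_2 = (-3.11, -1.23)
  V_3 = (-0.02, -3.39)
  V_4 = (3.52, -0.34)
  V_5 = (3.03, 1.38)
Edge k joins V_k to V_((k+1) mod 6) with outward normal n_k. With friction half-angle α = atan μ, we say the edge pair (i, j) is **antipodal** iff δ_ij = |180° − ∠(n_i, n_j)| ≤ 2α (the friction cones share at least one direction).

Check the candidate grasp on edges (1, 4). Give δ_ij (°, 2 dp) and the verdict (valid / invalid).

δ = 34.80°, invalid

α = atan 0.15 = 8.53°;  2α = 17.06°
edge 1: e_1 = (-1.52, -4.44);  n_1 = (-0.9461, +0.3239)
edge 4: e_4 = (-0.49, +1.72);  n_4 = (+0.9617, +0.2740)
∠(n_1, n_4) = 145.20°
δ = |180° − 145.20°| = 34.80°
34.80° > 2α = 17.06°  →  invalid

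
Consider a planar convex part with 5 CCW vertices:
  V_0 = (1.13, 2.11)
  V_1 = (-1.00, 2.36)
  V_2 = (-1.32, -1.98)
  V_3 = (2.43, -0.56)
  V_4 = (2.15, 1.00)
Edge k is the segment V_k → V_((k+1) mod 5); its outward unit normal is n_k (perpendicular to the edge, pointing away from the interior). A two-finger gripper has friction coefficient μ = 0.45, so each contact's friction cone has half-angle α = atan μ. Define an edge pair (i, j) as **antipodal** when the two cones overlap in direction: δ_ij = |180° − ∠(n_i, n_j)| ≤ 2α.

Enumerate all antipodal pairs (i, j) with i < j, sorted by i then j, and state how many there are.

count = 3; pairs: (0,2), (1,3), (1,4)

α = atan 0.45 = 24.23°;  2α = 48.46°
n_0 = (+0.1166, +0.9932)
n_1 = (-0.9973, +0.0735)
n_2 = (+0.3541, -0.9352)
n_3 = (+0.9843, +0.1767)
n_4 = (+0.7363, +0.6766)
  (0,1): δ = 87.52°  ·
  (0,2): δ = 27.43°  ✓
  (0,3): δ = 106.87°  ·
  (0,4): δ = 139.27°  ·
  (1,2): δ = 65.04°  ·
  (1,3): δ = 14.39°  ✓
  (1,4): δ = 46.80°  ✓
  (2,3): δ = 100.56°  ·
  (2,4): δ = 68.16°  ·
  (3,4): δ = 147.60°  ·
antipodal pairs: 3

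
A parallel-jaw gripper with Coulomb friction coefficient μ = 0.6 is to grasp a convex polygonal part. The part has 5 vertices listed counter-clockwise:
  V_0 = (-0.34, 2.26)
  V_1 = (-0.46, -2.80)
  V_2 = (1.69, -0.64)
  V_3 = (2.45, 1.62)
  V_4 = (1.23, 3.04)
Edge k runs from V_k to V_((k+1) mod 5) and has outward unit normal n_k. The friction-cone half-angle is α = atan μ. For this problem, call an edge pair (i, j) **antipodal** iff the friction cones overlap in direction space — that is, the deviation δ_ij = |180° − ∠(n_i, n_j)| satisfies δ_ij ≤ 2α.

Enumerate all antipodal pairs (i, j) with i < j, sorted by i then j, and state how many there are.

count = 5; pairs: (0,1), (0,2), (0,3), (1,4), (2,4)

α = atan 0.6 = 30.96°;  2α = 61.93°
n_0 = (-0.9997, +0.0237)
n_1 = (+0.7087, -0.7055)
n_2 = (+0.9478, -0.3187)
n_3 = (+0.7585, +0.6517)
n_4 = (-0.4449, +0.8956)
  (0,1): δ = 43.51°  ✓
  (0,2): δ = 17.23°  ✓
  (0,3): δ = 42.03°  ✓
  (0,4): δ = 117.78°  ·
  (1,2): δ = 153.72°  ·
  (1,3): δ = 94.47°  ·
  (1,4): δ = 18.71°  ✓
  (2,3): δ = 120.75°  ·
  (2,4): δ = 44.99°  ✓
  (3,4): δ = 104.25°  ·
antipodal pairs: 5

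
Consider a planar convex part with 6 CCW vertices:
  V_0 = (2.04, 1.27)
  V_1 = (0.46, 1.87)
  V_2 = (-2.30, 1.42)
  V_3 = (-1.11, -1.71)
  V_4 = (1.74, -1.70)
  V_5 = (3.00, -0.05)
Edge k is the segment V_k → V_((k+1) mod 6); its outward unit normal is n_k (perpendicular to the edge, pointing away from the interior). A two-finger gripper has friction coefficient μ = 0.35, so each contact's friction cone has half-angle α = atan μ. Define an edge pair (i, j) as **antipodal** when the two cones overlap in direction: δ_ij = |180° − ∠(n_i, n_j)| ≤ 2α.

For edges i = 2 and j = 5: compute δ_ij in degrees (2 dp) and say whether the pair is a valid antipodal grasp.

δ = 15.21°, valid

α = atan 0.35 = 19.29°;  2α = 38.58°
edge 2: e_2 = (+1.19, -3.13);  n_2 = (-0.9347, -0.3554)
edge 5: e_5 = (-0.96, +1.32);  n_5 = (+0.8087, +0.5882)
∠(n_2, n_5) = 164.79°
δ = |180° − 164.79°| = 15.21°
15.21° ≤ 2α = 38.58°  →  valid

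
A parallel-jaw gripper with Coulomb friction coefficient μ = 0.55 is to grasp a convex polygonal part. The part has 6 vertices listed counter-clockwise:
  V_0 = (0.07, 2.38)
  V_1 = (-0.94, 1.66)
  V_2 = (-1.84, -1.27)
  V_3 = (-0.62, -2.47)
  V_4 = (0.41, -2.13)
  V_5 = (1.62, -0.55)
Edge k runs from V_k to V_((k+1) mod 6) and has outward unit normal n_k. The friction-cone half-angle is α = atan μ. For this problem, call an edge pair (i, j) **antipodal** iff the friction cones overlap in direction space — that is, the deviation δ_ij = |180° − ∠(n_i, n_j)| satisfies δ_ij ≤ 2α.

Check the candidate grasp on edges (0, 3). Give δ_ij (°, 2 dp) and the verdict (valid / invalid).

α = atan 0.55 = 28.81°;  2α = 57.62°
edge 0: e_0 = (-1.01, -0.72);  n_0 = (-0.5805, +0.8143)
edge 3: e_3 = (+1.03, +0.34);  n_3 = (+0.3135, -0.9496)
∠(n_0, n_3) = 162.78°
δ = |180° − 162.78°| = 17.22°
17.22° ≤ 2α = 57.62°  →  valid

δ = 17.22°, valid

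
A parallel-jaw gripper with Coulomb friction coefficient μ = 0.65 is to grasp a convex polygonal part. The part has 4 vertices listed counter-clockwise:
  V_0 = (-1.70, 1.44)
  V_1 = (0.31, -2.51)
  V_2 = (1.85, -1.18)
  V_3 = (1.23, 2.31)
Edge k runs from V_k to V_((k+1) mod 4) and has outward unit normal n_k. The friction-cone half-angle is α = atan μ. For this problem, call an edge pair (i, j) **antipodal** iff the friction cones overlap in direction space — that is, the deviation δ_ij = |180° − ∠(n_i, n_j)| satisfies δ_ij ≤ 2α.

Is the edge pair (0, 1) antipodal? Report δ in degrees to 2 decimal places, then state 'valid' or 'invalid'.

δ = 76.15°, invalid

α = atan 0.65 = 33.02°;  2α = 66.05°
edge 0: e_0 = (+2.01, -3.95);  n_0 = (-0.8912, -0.4535)
edge 1: e_1 = (+1.54, +1.33);  n_1 = (+0.6536, -0.7568)
∠(n_0, n_1) = 103.85°
δ = |180° − 103.85°| = 76.15°
76.15° > 2α = 66.05°  →  invalid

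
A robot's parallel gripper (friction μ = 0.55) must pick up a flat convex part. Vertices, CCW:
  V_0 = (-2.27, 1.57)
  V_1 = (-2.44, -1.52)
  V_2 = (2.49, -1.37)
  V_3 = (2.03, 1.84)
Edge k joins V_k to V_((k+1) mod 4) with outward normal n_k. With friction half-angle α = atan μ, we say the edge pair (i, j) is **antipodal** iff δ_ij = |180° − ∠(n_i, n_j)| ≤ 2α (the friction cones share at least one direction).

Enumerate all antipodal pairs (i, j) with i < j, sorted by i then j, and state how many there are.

α = atan 0.55 = 28.81°;  2α = 57.62°
n_0 = (-0.9985, +0.0549)
n_1 = (+0.0304, -0.9995)
n_2 = (+0.9899, +0.1419)
n_3 = (-0.0627, +0.9980)
  (0,1): δ = 85.11°  ·
  (0,2): δ = 11.30°  ✓
  (0,3): δ = 96.74°  ·
  (1,2): δ = 83.59°  ·
  (1,3): δ = 1.85°  ✓
  (2,3): δ = 94.56°  ·
antipodal pairs: 2

count = 2; pairs: (0,2), (1,3)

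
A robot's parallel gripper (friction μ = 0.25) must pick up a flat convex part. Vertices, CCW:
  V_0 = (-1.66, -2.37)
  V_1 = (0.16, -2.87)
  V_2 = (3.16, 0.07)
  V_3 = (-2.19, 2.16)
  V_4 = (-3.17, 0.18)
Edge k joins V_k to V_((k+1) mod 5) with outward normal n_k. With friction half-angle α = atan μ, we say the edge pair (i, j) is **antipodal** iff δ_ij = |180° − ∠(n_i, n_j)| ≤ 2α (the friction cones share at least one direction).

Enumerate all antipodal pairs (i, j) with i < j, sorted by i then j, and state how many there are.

count = 2; pairs: (0,2), (1,3)

α = atan 0.25 = 14.04°;  2α = 28.07°
n_0 = (-0.2649, -0.9643)
n_1 = (+0.6999, -0.7142)
n_2 = (+0.3639, +0.9314)
n_3 = (-0.8962, +0.4436)
n_4 = (-0.8605, -0.5095)
  (0,1): δ = 120.22°  ·
  (0,2): δ = 5.98°  ✓
  (0,3): δ = 79.03°  ·
  (0,4): δ = 135.99°  ·
  (1,2): δ = 65.76°  ·
  (1,3): δ = 19.25°  ✓
  (1,4): δ = 76.21°  ·
  (2,3): δ = 94.99°  ·
  (2,4): δ = 38.03°  ·
  (3,4): δ = 123.03°  ·
antipodal pairs: 2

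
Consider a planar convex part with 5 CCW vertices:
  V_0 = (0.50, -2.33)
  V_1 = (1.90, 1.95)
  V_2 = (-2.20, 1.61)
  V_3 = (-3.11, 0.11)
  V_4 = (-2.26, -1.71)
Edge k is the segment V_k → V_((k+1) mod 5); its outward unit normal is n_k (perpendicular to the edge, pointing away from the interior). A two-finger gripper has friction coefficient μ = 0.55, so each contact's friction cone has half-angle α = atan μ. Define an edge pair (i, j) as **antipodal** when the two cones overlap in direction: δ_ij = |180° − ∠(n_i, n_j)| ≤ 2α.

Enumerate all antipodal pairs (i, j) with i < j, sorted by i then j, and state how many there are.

α = atan 0.55 = 28.81°;  2α = 57.62°
n_0 = (+0.9504, -0.3109)
n_1 = (-0.0826, +0.9966)
n_2 = (-0.8550, +0.5187)
n_3 = (-0.9061, -0.4232)
n_4 = (-0.2192, -0.9757)
  (0,1): δ = 67.15°  ·
  (0,2): δ = 13.13°  ✓
  (0,3): δ = 43.15°  ✓
  (0,4): δ = 95.45°  ·
  (1,2): δ = 125.98°  ·
  (1,3): δ = 69.71°  ·
  (1,4): δ = 17.40°  ✓
  (2,3): δ = 123.72°  ·
  (2,4): δ = 71.42°  ·
  (3,4): δ = 127.69°  ·
antipodal pairs: 3

count = 3; pairs: (0,2), (0,3), (1,4)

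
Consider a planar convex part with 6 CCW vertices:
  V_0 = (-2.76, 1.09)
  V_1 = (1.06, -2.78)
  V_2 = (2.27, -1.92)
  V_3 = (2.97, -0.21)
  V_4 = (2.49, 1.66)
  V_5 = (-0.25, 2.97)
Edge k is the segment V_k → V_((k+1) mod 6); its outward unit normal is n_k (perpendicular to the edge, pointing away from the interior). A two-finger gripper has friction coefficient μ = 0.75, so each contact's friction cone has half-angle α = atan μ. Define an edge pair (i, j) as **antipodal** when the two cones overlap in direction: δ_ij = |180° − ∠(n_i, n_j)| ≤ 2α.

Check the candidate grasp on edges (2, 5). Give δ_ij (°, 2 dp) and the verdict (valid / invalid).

α = atan 0.75 = 36.87°;  2α = 73.74°
edge 2: e_2 = (+0.70, +1.71);  n_2 = (+0.9255, -0.3788)
edge 5: e_5 = (-2.51, -1.88);  n_5 = (-0.5995, +0.8004)
∠(n_2, n_5) = 149.10°
δ = |180° − 149.10°| = 30.90°
30.90° ≤ 2α = 73.74°  →  valid

δ = 30.90°, valid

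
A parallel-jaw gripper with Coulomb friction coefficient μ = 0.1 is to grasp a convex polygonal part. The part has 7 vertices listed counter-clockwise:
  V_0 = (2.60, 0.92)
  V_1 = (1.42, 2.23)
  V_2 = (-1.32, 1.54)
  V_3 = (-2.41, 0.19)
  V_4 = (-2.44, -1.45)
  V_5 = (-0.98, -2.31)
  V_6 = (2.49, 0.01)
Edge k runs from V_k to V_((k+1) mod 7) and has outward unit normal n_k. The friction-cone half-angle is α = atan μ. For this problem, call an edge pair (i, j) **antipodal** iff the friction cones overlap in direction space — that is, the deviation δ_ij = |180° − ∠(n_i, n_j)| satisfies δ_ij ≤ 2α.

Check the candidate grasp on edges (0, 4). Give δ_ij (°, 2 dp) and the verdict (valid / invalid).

δ = 17.49°, invalid

α = atan 0.1 = 5.71°;  2α = 11.42°
edge 0: e_0 = (-1.18, +1.31);  n_0 = (+0.7430, +0.6693)
edge 4: e_4 = (+1.46, -0.86);  n_4 = (-0.5075, -0.8616)
∠(n_0, n_4) = 162.51°
δ = |180° − 162.51°| = 17.49°
17.49° > 2α = 11.42°  →  invalid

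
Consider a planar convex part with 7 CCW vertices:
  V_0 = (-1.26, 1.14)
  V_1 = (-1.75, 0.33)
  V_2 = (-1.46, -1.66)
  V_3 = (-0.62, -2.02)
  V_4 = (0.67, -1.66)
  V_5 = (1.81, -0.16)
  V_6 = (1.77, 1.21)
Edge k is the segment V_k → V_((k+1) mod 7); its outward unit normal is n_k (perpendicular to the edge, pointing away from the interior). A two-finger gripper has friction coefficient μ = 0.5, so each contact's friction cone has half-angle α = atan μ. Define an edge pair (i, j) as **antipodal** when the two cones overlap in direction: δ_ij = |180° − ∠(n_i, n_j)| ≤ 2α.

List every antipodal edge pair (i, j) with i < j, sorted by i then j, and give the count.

count = 8; pairs: (0,3), (0,4), (0,5), (1,4), (1,5), (2,6), (3,6), (4,6)

α = atan 0.5 = 26.57°;  2α = 53.13°
n_0 = (-0.8556, +0.5176)
n_1 = (-0.9895, -0.1442)
n_2 = (-0.3939, -0.9191)
n_3 = (+0.2688, -0.9632)
n_4 = (+0.7962, -0.6051)
n_5 = (+0.9996, +0.0292)
n_6 = (-0.0231, +0.9997)
  (0,1): δ = 140.54°  ·
  (0,2): δ = 82.03°  ·
  (0,3): δ = 43.24°  ✓
  (0,4): δ = 6.06°  ✓
  (0,5): δ = 32.84°  ✓
  (0,6): δ = 122.49°  ·
  (1,2): δ = 121.49°  ·
  (1,3): δ = 82.70°  ·
  (1,4): δ = 45.53°  ✓
  (1,5): δ = 6.62°  ✓
  (1,6): δ = 83.03°  ·
  (2,3): δ = 141.21°  ·
  (2,4): δ = 104.04°  ·
  (2,5): δ = 65.13°  ·
  (2,6): δ = 24.52°  ✓
  (3,4): δ = 142.83°  ·
  (3,5): δ = 103.92°  ·
  (3,6): δ = 14.27°  ✓
  (4,5): δ = 141.09°  ·
  (4,6): δ = 51.44°  ✓
  (5,6): δ = 90.35°  ·
antipodal pairs: 8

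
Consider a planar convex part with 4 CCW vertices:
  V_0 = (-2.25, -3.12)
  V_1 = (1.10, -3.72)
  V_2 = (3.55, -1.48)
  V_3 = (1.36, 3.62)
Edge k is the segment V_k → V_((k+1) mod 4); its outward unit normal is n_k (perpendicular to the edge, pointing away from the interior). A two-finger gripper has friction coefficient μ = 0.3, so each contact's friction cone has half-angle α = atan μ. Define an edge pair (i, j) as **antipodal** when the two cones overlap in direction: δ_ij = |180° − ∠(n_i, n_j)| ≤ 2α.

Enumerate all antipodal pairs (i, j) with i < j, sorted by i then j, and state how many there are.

count = 1; pairs: (1,3)

α = atan 0.3 = 16.70°;  2α = 33.40°
n_0 = (-0.1763, -0.9843)
n_1 = (+0.6748, -0.7380)
n_2 = (+0.9189, +0.3946)
n_3 = (-0.8815, +0.4721)
  (0,1): δ = 127.41°  ·
  (0,2): δ = 56.61°  ·
  (0,3): δ = 71.98°  ·
  (1,2): δ = 109.20°  ·
  (1,3): δ = 19.39°  ✓
  (2,3): δ = 51.41°  ·
antipodal pairs: 1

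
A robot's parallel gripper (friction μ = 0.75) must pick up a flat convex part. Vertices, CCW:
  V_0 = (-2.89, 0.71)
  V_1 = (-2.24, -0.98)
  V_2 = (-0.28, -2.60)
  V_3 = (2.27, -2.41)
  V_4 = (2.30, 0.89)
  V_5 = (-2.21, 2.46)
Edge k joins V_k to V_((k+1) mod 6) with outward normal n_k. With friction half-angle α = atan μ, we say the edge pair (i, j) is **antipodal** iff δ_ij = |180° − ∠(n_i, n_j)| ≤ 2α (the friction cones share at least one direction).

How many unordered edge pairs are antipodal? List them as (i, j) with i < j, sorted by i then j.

count = 7; pairs: (0,3), (0,4), (1,3), (1,4), (2,4), (2,5), (3,5)

α = atan 0.75 = 36.87°;  2α = 73.74°
n_0 = (-0.9333, -0.3590)
n_1 = (-0.6371, -0.7708)
n_2 = (+0.0743, -0.9972)
n_3 = (+1.0000, -0.0091)
n_4 = (+0.3288, +0.9444)
n_5 = (-0.9321, +0.3622)
  (0,1): δ = 150.61°  ·
  (0,2): δ = 106.78°  ·
  (0,3): δ = 21.56°  ✓
  (0,4): δ = 49.77°  ✓
  (0,5): δ = 137.73°  ·
  (1,2): δ = 136.16°  ·
  (1,3): δ = 50.95°  ✓
  (1,4): δ = 20.38°  ✓
  (1,5): δ = 108.34°  ·
  (2,3): δ = 94.78°  ·
  (2,4): δ = 23.46°  ✓
  (2,5): δ = 64.50°  ✓
  (3,4): δ = 108.67°  ·
  (3,5): δ = 20.71°  ✓
  (4,5): δ = 92.04°  ·
antipodal pairs: 7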